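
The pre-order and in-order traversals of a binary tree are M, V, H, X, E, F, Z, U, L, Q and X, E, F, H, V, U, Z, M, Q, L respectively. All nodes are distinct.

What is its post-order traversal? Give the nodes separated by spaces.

The first element of pre-order is the root; it splits in-order into left and right subtrees.
Root M: left subtree has 7 nodes {X, E, F, H, V, U, Z}, right has 2 {Q, L}.
  Root V: left subtree has 4 nodes {X, E, F, H}, right has 2 {U, Z}.
    Root H: left subtree has 3 nodes {X, E, F}, right has 0 { }.
      Root X: left subtree has 0 nodes { }, right has 2 {E, F}.
        Root E: left subtree has 0 nodes { }, right has 1 {F}.
    Root Z: left subtree has 1 node {U}, right has 0 { }.
  Root L: left subtree has 1 node {Q}, right has 0 { }.

F E X H U Z V Q L M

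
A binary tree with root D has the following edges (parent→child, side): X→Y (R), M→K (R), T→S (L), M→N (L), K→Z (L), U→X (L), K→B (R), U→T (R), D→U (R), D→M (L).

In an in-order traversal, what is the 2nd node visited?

M

In-order visits the left subtree, then the node, then the right subtree.
At D: go left to M.
  At M: go left to N.
    N is a leaf — visit N.
  Visit M.
  At M: go right to K.
    At K: go left to Z.
      Z is a leaf — visit Z.
    Visit K.
    At K: go right to B.
      B is a leaf — visit B.
Visit D.
At D: go right to U.
  At U: go left to X.
    At X: no left child.
    Visit X.
    At X: go right to Y.
      Y is a leaf — visit Y.
  Visit U.
  At U: go right to T.
    At T: go left to S.
      S is a leaf — visit S.
    Visit T.
    At T: no right child.
Full in-order sequence: N, M, Z, K, B, D, X, Y, U, S, T.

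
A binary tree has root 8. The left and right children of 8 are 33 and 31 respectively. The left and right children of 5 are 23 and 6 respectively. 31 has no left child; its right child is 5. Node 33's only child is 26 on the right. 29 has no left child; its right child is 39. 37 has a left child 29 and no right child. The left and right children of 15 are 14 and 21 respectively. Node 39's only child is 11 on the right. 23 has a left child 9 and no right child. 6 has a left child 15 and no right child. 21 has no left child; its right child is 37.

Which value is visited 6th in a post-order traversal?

11

Post-order visits the left subtree, then the right subtree, then the node.
At 8: go left to 33.
  At 33: no left child.
  At 33: go right to 26.
    26 is a leaf — visit 26.
  Visit 33.
At 8: go right to 31.
  At 31: no left child.
  At 31: go right to 5.
    At 5: go left to 23.
      At 23: go left to 9.
        9 is a leaf — visit 9.
      At 23: no right child.
      Visit 23.
    At 5: go right to 6.
      At 6: go left to 15.
        At 15: go left to 14.
          14 is a leaf — visit 14.
        At 15: go right to 21.
          At 21: no left child.
          At 21: go right to 37.
            At 37: go left to 29.
              At 29: no left child.
              At 29: go right to 39.
                At 39: no left child.
                At 39: go right to 11.
                  11 is a leaf — visit 11.
                Visit 39.
              Visit 29.
            At 37: no right child.
            Visit 37.
          Visit 21.
        Visit 15.
      At 6: no right child.
      Visit 6.
    Visit 5.
  Visit 31.
Visit 8.
Full post-order sequence: 26, 33, 9, 23, 14, 11, 39, 29, 37, 21, 15, 6, 5, 31, 8.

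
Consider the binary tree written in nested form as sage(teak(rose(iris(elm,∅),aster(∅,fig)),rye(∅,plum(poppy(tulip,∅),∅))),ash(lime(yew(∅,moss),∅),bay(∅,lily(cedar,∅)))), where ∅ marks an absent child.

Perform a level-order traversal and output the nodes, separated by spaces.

Level-order visits nodes level by level from the root, left to right within each level.
Level 0: sage
Level 1: teak, ash
Level 2: rose, rye, lime, bay
Level 3: iris, aster, plum, yew, lily
Level 4: elm, fig, poppy, moss, cedar
Level 5: tulip

sage teak ash rose rye lime bay iris aster plum yew lily elm fig poppy moss cedar tulip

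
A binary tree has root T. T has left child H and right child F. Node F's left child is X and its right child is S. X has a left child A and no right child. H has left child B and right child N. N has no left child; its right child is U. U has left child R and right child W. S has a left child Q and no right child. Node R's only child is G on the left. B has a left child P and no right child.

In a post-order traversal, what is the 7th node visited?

Post-order visits the left subtree, then the right subtree, then the node.
At T: go left to H.
  At H: go left to B.
    At B: go left to P.
      P is a leaf — visit P.
    At B: no right child.
    Visit B.
  At H: go right to N.
    At N: no left child.
    At N: go right to U.
      At U: go left to R.
        At R: go left to G.
          G is a leaf — visit G.
        At R: no right child.
        Visit R.
      At U: go right to W.
        W is a leaf — visit W.
      Visit U.
    Visit N.
  Visit H.
At T: go right to F.
  At F: go left to X.
    At X: go left to A.
      A is a leaf — visit A.
    At X: no right child.
    Visit X.
  At F: go right to S.
    At S: go left to Q.
      Q is a leaf — visit Q.
    At S: no right child.
    Visit S.
  Visit F.
Visit T.
Full post-order sequence: P, B, G, R, W, U, N, H, A, X, Q, S, F, T.

N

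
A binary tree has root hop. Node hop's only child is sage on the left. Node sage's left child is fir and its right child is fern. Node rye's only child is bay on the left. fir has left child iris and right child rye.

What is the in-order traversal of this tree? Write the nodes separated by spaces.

iris fir bay rye sage fern hop

In-order visits the left subtree, then the node, then the right subtree.
At hop: go left to sage.
  At sage: go left to fir.
    At fir: go left to iris.
      iris is a leaf — visit iris.
    Visit fir.
    At fir: go right to rye.
      At rye: go left to bay.
        bay is a leaf — visit bay.
      Visit rye.
      At rye: no right child.
  Visit sage.
  At sage: go right to fern.
    fern is a leaf — visit fern.
Visit hop.
At hop: no right child.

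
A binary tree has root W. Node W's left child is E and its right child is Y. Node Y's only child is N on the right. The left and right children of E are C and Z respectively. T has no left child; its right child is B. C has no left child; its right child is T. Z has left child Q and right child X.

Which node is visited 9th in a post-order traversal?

Post-order visits the left subtree, then the right subtree, then the node.
At W: go left to E.
  At E: go left to C.
    At C: no left child.
    At C: go right to T.
      At T: no left child.
      At T: go right to B.
        B is a leaf — visit B.
      Visit T.
    Visit C.
  At E: go right to Z.
    At Z: go left to Q.
      Q is a leaf — visit Q.
    At Z: go right to X.
      X is a leaf — visit X.
    Visit Z.
  Visit E.
At W: go right to Y.
  At Y: no left child.
  At Y: go right to N.
    N is a leaf — visit N.
  Visit Y.
Visit W.
Full post-order sequence: B, T, C, Q, X, Z, E, N, Y, W.

Y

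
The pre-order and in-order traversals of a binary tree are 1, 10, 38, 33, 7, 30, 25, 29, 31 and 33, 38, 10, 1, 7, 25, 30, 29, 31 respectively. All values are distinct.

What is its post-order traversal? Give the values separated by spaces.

33 38 10 25 31 29 30 7 1

The first element of pre-order is the root; it splits in-order into left and right subtrees.
Root 1: left subtree has 3 nodes {33, 38, 10}, right has 5 {7, 25, 30, 29, 31}.
  Root 10: left subtree has 2 nodes {33, 38}, right has 0 { }.
    Root 38: left subtree has 1 node {33}, right has 0 { }.
  Root 7: left subtree has 0 nodes { }, right has 4 {25, 30, 29, 31}.
    Root 30: left subtree has 1 node {25}, right has 2 {29, 31}.
      Root 29: left subtree has 0 nodes { }, right has 1 {31}.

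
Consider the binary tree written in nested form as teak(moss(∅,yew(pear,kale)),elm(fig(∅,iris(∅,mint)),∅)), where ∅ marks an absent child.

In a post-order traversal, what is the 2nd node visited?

kale

Post-order visits the left subtree, then the right subtree, then the node.
At teak: go left to moss.
  At moss: no left child.
  At moss: go right to yew.
    At yew: go left to pear.
      pear is a leaf — visit pear.
    At yew: go right to kale.
      kale is a leaf — visit kale.
    Visit yew.
  Visit moss.
At teak: go right to elm.
  At elm: go left to fig.
    At fig: no left child.
    At fig: go right to iris.
      At iris: no left child.
      At iris: go right to mint.
        mint is a leaf — visit mint.
      Visit iris.
    Visit fig.
  At elm: no right child.
  Visit elm.
Visit teak.
Full post-order sequence: pear, kale, yew, moss, mint, iris, fig, elm, teak.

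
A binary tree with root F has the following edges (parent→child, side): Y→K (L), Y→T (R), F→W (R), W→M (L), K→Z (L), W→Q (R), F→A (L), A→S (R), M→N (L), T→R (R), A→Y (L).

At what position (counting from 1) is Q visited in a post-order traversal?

10

Post-order visits the left subtree, then the right subtree, then the node.
At F: go left to A.
  At A: go left to Y.
    At Y: go left to K.
      At K: go left to Z.
        Z is a leaf — visit Z.
      At K: no right child.
      Visit K.
    At Y: go right to T.
      At T: no left child.
      At T: go right to R.
        R is a leaf — visit R.
      Visit T.
    Visit Y.
  At A: go right to S.
    S is a leaf — visit S.
  Visit A.
At F: go right to W.
  At W: go left to M.
    At M: go left to N.
      N is a leaf — visit N.
    At M: no right child.
    Visit M.
  At W: go right to Q.
    Q is a leaf — visit Q.
  Visit W.
Visit F.
Full post-order sequence: Z, K, R, T, Y, S, A, N, M, Q, W, F.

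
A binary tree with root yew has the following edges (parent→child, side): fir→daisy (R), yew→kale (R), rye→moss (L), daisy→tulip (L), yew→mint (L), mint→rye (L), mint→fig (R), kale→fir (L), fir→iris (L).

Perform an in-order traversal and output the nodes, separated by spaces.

In-order visits the left subtree, then the node, then the right subtree.
At yew: go left to mint.
  At mint: go left to rye.
    At rye: go left to moss.
      moss is a leaf — visit moss.
    Visit rye.
    At rye: no right child.
  Visit mint.
  At mint: go right to fig.
    fig is a leaf — visit fig.
Visit yew.
At yew: go right to kale.
  At kale: go left to fir.
    At fir: go left to iris.
      iris is a leaf — visit iris.
    Visit fir.
    At fir: go right to daisy.
      At daisy: go left to tulip.
        tulip is a leaf — visit tulip.
      Visit daisy.
      At daisy: no right child.
  Visit kale.
  At kale: no right child.

moss rye mint fig yew iris fir tulip daisy kale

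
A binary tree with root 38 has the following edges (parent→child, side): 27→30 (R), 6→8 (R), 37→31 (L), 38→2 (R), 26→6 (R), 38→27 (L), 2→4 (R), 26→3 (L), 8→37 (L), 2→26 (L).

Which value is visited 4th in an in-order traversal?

3

In-order visits the left subtree, then the node, then the right subtree.
At 38: go left to 27.
  At 27: no left child.
  Visit 27.
  At 27: go right to 30.
    30 is a leaf — visit 30.
Visit 38.
At 38: go right to 2.
  At 2: go left to 26.
    At 26: go left to 3.
      3 is a leaf — visit 3.
    Visit 26.
    At 26: go right to 6.
      At 6: no left child.
      Visit 6.
      At 6: go right to 8.
        At 8: go left to 37.
          At 37: go left to 31.
            31 is a leaf — visit 31.
          Visit 37.
          At 37: no right child.
        Visit 8.
        At 8: no right child.
  Visit 2.
  At 2: go right to 4.
    4 is a leaf — visit 4.
Full in-order sequence: 27, 30, 38, 3, 26, 6, 31, 37, 8, 2, 4.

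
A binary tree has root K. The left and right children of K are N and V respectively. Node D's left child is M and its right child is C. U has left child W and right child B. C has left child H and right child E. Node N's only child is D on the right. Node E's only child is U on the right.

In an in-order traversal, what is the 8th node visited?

In-order visits the left subtree, then the node, then the right subtree.
At K: go left to N.
  At N: no left child.
  Visit N.
  At N: go right to D.
    At D: go left to M.
      M is a leaf — visit M.
    Visit D.
    At D: go right to C.
      At C: go left to H.
        H is a leaf — visit H.
      Visit C.
      At C: go right to E.
        At E: no left child.
        Visit E.
        At E: go right to U.
          At U: go left to W.
            W is a leaf — visit W.
          Visit U.
          At U: go right to B.
            B is a leaf — visit B.
Visit K.
At K: go right to V.
  V is a leaf — visit V.
Full in-order sequence: N, M, D, H, C, E, W, U, B, K, V.

U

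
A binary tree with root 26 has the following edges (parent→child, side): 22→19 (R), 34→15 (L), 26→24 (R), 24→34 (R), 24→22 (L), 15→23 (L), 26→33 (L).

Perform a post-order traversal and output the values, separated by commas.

33, 19, 22, 23, 15, 34, 24, 26

Post-order visits the left subtree, then the right subtree, then the node.
At 26: go left to 33.
  33 is a leaf — visit 33.
At 26: go right to 24.
  At 24: go left to 22.
    At 22: no left child.
    At 22: go right to 19.
      19 is a leaf — visit 19.
    Visit 22.
  At 24: go right to 34.
    At 34: go left to 15.
      At 15: go left to 23.
        23 is a leaf — visit 23.
      At 15: no right child.
      Visit 15.
    At 34: no right child.
    Visit 34.
  Visit 24.
Visit 26.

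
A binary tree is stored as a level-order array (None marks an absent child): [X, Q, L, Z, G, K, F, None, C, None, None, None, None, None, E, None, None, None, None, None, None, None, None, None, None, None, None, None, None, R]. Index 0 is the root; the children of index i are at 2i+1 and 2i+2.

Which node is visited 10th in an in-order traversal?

E

In-order visits the left subtree, then the node, then the right subtree.
At X: go left to Q.
  At Q: go left to Z.
    At Z: no left child.
    Visit Z.
    At Z: go right to C.
      C is a leaf — visit C.
  Visit Q.
  At Q: go right to G.
    G is a leaf — visit G.
Visit X.
At X: go right to L.
  At L: go left to K.
    K is a leaf — visit K.
  Visit L.
  At L: go right to F.
    At F: no left child.
    Visit F.
    At F: go right to E.
      At E: go left to R.
        R is a leaf — visit R.
      Visit E.
      At E: no right child.
Full in-order sequence: Z, C, Q, G, X, K, L, F, R, E.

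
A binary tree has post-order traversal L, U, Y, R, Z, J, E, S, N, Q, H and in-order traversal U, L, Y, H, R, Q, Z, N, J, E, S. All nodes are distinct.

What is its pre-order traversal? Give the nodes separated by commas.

H, Y, U, L, Q, R, N, Z, S, E, J

The last element of post-order is the root; it splits in-order into left and right subtrees.
Root H: left subtree has 3 nodes {U, L, Y}, right has 7 {R, Q, Z, N, J, E, S}.
  Root Y: left subtree has 2 nodes {U, L}, right has 0 { }.
    Root U: left subtree has 0 nodes { }, right has 1 {L}.
  Root Q: left subtree has 1 node {R}, right has 5 {Z, N, J, E, S}.
    Root N: left subtree has 1 node {Z}, right has 3 {J, E, S}.
      Root S: left subtree has 2 nodes {J, E}, right has 0 { }.
        Root E: left subtree has 1 node {J}, right has 0 { }.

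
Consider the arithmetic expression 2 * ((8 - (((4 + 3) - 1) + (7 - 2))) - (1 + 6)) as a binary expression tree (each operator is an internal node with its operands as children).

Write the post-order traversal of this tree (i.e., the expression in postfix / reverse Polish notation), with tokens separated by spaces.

Post-order on an expression tree gives postfix notation: for each operator, emit left operand, right operand, then the operator.

2 8 4 3 + 1 - 7 2 - + - 1 6 + - *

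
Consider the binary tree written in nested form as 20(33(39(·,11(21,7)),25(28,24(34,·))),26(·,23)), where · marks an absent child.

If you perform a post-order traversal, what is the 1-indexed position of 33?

Post-order visits the left subtree, then the right subtree, then the node.
At 20: go left to 33.
  At 33: go left to 39.
    At 39: no left child.
    At 39: go right to 11.
      At 11: go left to 21.
        21 is a leaf — visit 21.
      At 11: go right to 7.
        7 is a leaf — visit 7.
      Visit 11.
    Visit 39.
  At 33: go right to 25.
    At 25: go left to 28.
      28 is a leaf — visit 28.
    At 25: go right to 24.
      At 24: go left to 34.
        34 is a leaf — visit 34.
      At 24: no right child.
      Visit 24.
    Visit 25.
  Visit 33.
At 20: go right to 26.
  At 26: no left child.
  At 26: go right to 23.
    23 is a leaf — visit 23.
  Visit 26.
Visit 20.
Full post-order sequence: 21, 7, 11, 39, 28, 34, 24, 25, 33, 23, 26, 20.

9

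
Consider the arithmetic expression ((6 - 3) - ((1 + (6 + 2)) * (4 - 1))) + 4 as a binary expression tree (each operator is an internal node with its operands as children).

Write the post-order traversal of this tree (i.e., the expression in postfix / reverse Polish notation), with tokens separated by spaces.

Post-order on an expression tree gives postfix notation: for each operator, emit left operand, right operand, then the operator.

6 3 - 1 6 2 + + 4 1 - * - 4 +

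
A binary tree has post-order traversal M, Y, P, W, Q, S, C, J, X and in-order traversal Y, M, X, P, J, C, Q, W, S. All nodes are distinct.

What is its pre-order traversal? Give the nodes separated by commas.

The last element of post-order is the root; it splits in-order into left and right subtrees.
Root X: left subtree has 2 nodes {Y, M}, right has 6 {P, J, C, Q, W, S}.
  Root Y: left subtree has 0 nodes { }, right has 1 {M}.
  Root J: left subtree has 1 node {P}, right has 4 {C, Q, W, S}.
    Root C: left subtree has 0 nodes { }, right has 3 {Q, W, S}.
      Root S: left subtree has 2 nodes {Q, W}, right has 0 { }.
        Root Q: left subtree has 0 nodes { }, right has 1 {W}.

X, Y, M, J, P, C, S, Q, W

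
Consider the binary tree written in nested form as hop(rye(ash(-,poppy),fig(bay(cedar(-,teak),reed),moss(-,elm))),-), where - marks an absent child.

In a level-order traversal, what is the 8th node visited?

Level-order visits nodes level by level from the root, left to right within each level.
Level 0: hop
Level 1: rye
Level 2: ash, fig
Level 3: poppy, bay, moss
Level 4: cedar, reed, elm
Level 5: teak
Full level-order sequence: hop, rye, ash, fig, poppy, bay, moss, cedar, reed, elm, teak.

cedar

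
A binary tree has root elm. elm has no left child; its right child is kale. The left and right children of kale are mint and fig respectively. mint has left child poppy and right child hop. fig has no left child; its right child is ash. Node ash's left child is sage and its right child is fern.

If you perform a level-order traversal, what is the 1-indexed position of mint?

3

Level-order visits nodes level by level from the root, left to right within each level.
Level 0: elm
Level 1: kale
Level 2: mint, fig
Level 3: poppy, hop, ash
Level 4: sage, fern
Full level-order sequence: elm, kale, mint, fig, poppy, hop, ash, sage, fern.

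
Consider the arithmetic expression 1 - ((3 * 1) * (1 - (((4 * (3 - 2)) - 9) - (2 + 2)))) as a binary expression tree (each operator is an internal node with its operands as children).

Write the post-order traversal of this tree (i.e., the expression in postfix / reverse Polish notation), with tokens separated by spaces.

Post-order on an expression tree gives postfix notation: for each operator, emit left operand, right operand, then the operator.

1 3 1 * 1 4 3 2 - * 9 - 2 2 + - - * -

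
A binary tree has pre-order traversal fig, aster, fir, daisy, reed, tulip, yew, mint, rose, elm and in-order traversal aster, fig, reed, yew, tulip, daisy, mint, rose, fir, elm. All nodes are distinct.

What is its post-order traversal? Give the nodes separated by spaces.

aster yew tulip reed rose mint daisy elm fir fig

The first element of pre-order is the root; it splits in-order into left and right subtrees.
Root fig: left subtree has 1 node {aster}, right has 8 {reed, yew, tulip, daisy, mint, rose, fir, elm}.
  Root fir: left subtree has 6 nodes {reed, yew, tulip, daisy, mint, rose}, right has 1 {elm}.
    Root daisy: left subtree has 3 nodes {reed, yew, tulip}, right has 2 {mint, rose}.
      Root reed: left subtree has 0 nodes { }, right has 2 {yew, tulip}.
        Root tulip: left subtree has 1 node {yew}, right has 0 { }.
      Root mint: left subtree has 0 nodes { }, right has 1 {rose}.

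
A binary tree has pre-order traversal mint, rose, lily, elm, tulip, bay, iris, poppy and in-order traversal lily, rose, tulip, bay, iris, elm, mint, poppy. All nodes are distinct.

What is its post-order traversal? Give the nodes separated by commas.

The first element of pre-order is the root; it splits in-order into left and right subtrees.
Root mint: left subtree has 6 nodes {lily, rose, tulip, bay, iris, elm}, right has 1 {poppy}.
  Root rose: left subtree has 1 node {lily}, right has 4 {tulip, bay, iris, elm}.
    Root elm: left subtree has 3 nodes {tulip, bay, iris}, right has 0 { }.
      Root tulip: left subtree has 0 nodes { }, right has 2 {bay, iris}.
        Root bay: left subtree has 0 nodes { }, right has 1 {iris}.

lily, iris, bay, tulip, elm, rose, poppy, mint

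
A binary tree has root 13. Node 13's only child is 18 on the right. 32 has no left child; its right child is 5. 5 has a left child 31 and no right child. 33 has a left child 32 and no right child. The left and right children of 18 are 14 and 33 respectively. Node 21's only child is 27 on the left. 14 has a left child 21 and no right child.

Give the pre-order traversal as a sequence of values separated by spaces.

13 18 14 21 27 33 32 5 31

Pre-order visits the node, then its left subtree, then its right subtree.
Visit 13.
At 13: no left child.
At 13: go right to 18.
  Visit 18.
  At 18: go left to 14.
    Visit 14.
    At 14: go left to 21.
      Visit 21.
      At 21: go left to 27.
        27 is a leaf — visit 27.
      At 21: no right child.
    At 14: no right child.
  At 18: go right to 33.
    Visit 33.
    At 33: go left to 32.
      Visit 32.
      At 32: no left child.
      At 32: go right to 5.
        Visit 5.
        At 5: go left to 31.
          31 is a leaf — visit 31.
        At 5: no right child.
    At 33: no right child.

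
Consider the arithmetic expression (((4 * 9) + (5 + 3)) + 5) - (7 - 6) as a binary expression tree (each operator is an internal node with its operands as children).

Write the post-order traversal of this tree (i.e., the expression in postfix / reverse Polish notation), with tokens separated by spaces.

4 9 * 5 3 + + 5 + 7 6 - -

Post-order on an expression tree gives postfix notation: for each operator, emit left operand, right operand, then the operator.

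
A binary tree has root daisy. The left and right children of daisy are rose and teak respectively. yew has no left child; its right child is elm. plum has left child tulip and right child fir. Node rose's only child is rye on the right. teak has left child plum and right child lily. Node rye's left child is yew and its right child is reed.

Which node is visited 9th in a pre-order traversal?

tulip

Pre-order visits the node, then its left subtree, then its right subtree.
Visit daisy.
At daisy: go left to rose.
  Visit rose.
  At rose: no left child.
  At rose: go right to rye.
    Visit rye.
    At rye: go left to yew.
      Visit yew.
      At yew: no left child.
      At yew: go right to elm.
        elm is a leaf — visit elm.
    At rye: go right to reed.
      reed is a leaf — visit reed.
At daisy: go right to teak.
  Visit teak.
  At teak: go left to plum.
    Visit plum.
    At plum: go left to tulip.
      tulip is a leaf — visit tulip.
    At plum: go right to fir.
      fir is a leaf — visit fir.
  At teak: go right to lily.
    lily is a leaf — visit lily.
Full pre-order sequence: daisy, rose, rye, yew, elm, reed, teak, plum, tulip, fir, lily.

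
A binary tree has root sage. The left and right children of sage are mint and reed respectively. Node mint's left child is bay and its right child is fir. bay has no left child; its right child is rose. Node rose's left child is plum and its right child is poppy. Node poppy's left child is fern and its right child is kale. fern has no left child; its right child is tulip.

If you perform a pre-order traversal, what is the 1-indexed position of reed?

11

Pre-order visits the node, then its left subtree, then its right subtree.
Visit sage.
At sage: go left to mint.
  Visit mint.
  At mint: go left to bay.
    Visit bay.
    At bay: no left child.
    At bay: go right to rose.
      Visit rose.
      At rose: go left to plum.
        plum is a leaf — visit plum.
      At rose: go right to poppy.
        Visit poppy.
        At poppy: go left to fern.
          Visit fern.
          At fern: no left child.
          At fern: go right to tulip.
            tulip is a leaf — visit tulip.
        At poppy: go right to kale.
          kale is a leaf — visit kale.
  At mint: go right to fir.
    fir is a leaf — visit fir.
At sage: go right to reed.
  reed is a leaf — visit reed.
Full pre-order sequence: sage, mint, bay, rose, plum, poppy, fern, tulip, kale, fir, reed.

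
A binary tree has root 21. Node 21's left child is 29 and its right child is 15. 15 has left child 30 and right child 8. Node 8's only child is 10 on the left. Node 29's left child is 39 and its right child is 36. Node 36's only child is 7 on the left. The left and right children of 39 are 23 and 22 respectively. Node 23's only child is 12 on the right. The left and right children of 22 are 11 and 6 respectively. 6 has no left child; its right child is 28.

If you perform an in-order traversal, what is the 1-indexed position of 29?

In-order visits the left subtree, then the node, then the right subtree.
At 21: go left to 29.
  At 29: go left to 39.
    At 39: go left to 23.
      At 23: no left child.
      Visit 23.
      At 23: go right to 12.
        12 is a leaf — visit 12.
    Visit 39.
    At 39: go right to 22.
      At 22: go left to 11.
        11 is a leaf — visit 11.
      Visit 22.
      At 22: go right to 6.
        At 6: no left child.
        Visit 6.
        At 6: go right to 28.
          28 is a leaf — visit 28.
  Visit 29.
  At 29: go right to 36.
    At 36: go left to 7.
      7 is a leaf — visit 7.
    Visit 36.
    At 36: no right child.
Visit 21.
At 21: go right to 15.
  At 15: go left to 30.
    30 is a leaf — visit 30.
  Visit 15.
  At 15: go right to 8.
    At 8: go left to 10.
      10 is a leaf — visit 10.
    Visit 8.
    At 8: no right child.
Full in-order sequence: 23, 12, 39, 11, 22, 6, 28, 29, 7, 36, 21, 30, 15, 10, 8.

8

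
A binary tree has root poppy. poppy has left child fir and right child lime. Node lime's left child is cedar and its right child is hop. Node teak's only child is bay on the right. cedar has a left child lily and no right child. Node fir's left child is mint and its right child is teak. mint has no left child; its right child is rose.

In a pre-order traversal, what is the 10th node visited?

Pre-order visits the node, then its left subtree, then its right subtree.
Visit poppy.
At poppy: go left to fir.
  Visit fir.
  At fir: go left to mint.
    Visit mint.
    At mint: no left child.
    At mint: go right to rose.
      rose is a leaf — visit rose.
  At fir: go right to teak.
    Visit teak.
    At teak: no left child.
    At teak: go right to bay.
      bay is a leaf — visit bay.
At poppy: go right to lime.
  Visit lime.
  At lime: go left to cedar.
    Visit cedar.
    At cedar: go left to lily.
      lily is a leaf — visit lily.
    At cedar: no right child.
  At lime: go right to hop.
    hop is a leaf — visit hop.
Full pre-order sequence: poppy, fir, mint, rose, teak, bay, lime, cedar, lily, hop.

hop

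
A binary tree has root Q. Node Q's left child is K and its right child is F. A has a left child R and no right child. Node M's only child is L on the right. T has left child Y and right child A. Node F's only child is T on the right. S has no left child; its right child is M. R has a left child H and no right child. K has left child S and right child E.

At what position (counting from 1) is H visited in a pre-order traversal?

12

Pre-order visits the node, then its left subtree, then its right subtree.
Visit Q.
At Q: go left to K.
  Visit K.
  At K: go left to S.
    Visit S.
    At S: no left child.
    At S: go right to M.
      Visit M.
      At M: no left child.
      At M: go right to L.
        L is a leaf — visit L.
  At K: go right to E.
    E is a leaf — visit E.
At Q: go right to F.
  Visit F.
  At F: no left child.
  At F: go right to T.
    Visit T.
    At T: go left to Y.
      Y is a leaf — visit Y.
    At T: go right to A.
      Visit A.
      At A: go left to R.
        Visit R.
        At R: go left to H.
          H is a leaf — visit H.
        At R: no right child.
      At A: no right child.
Full pre-order sequence: Q, K, S, M, L, E, F, T, Y, A, R, H.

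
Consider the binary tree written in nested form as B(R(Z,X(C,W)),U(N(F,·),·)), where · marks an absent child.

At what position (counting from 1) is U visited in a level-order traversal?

3

Level-order visits nodes level by level from the root, left to right within each level.
Level 0: B
Level 1: R, U
Level 2: Z, X, N
Level 3: C, W, F
Full level-order sequence: B, R, U, Z, X, N, C, W, F.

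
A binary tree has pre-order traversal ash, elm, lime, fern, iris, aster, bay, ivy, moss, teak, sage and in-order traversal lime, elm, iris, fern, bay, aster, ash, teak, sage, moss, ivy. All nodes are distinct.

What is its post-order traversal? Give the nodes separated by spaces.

The first element of pre-order is the root; it splits in-order into left and right subtrees.
Root ash: left subtree has 6 nodes {lime, elm, iris, fern, bay, aster}, right has 4 {teak, sage, moss, ivy}.
  Root elm: left subtree has 1 node {lime}, right has 4 {iris, fern, bay, aster}.
    Root fern: left subtree has 1 node {iris}, right has 2 {bay, aster}.
      Root aster: left subtree has 1 node {bay}, right has 0 { }.
  Root ivy: left subtree has 3 nodes {teak, sage, moss}, right has 0 { }.
    Root moss: left subtree has 2 nodes {teak, sage}, right has 0 { }.
      Root teak: left subtree has 0 nodes { }, right has 1 {sage}.

lime iris bay aster fern elm sage teak moss ivy ash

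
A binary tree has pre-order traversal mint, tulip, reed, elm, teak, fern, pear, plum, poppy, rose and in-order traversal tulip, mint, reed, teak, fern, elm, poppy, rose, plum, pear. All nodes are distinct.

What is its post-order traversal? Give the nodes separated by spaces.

tulip fern teak rose poppy plum pear elm reed mint

The first element of pre-order is the root; it splits in-order into left and right subtrees.
Root mint: left subtree has 1 node {tulip}, right has 8 {reed, teak, fern, elm, poppy, rose, plum, pear}.
  Root reed: left subtree has 0 nodes { }, right has 7 {teak, fern, elm, poppy, rose, plum, pear}.
    Root elm: left subtree has 2 nodes {teak, fern}, right has 4 {poppy, rose, plum, pear}.
      Root teak: left subtree has 0 nodes { }, right has 1 {fern}.
      Root pear: left subtree has 3 nodes {poppy, rose, plum}, right has 0 { }.
        Root plum: left subtree has 2 nodes {poppy, rose}, right has 0 { }.
          Root poppy: left subtree has 0 nodes { }, right has 1 {rose}.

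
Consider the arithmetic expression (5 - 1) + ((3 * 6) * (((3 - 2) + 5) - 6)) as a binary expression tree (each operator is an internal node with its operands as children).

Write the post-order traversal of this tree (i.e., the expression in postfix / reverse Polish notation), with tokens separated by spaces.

5 1 - 3 6 * 3 2 - 5 + 6 - * +

Post-order on an expression tree gives postfix notation: for each operator, emit left operand, right operand, then the operator.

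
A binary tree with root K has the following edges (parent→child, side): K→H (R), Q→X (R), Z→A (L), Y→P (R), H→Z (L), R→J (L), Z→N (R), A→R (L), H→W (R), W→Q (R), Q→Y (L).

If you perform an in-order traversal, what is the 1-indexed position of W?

In-order visits the left subtree, then the node, then the right subtree.
At K: no left child.
Visit K.
At K: go right to H.
  At H: go left to Z.
    At Z: go left to A.
      At A: go left to R.
        At R: go left to J.
          J is a leaf — visit J.
        Visit R.
        At R: no right child.
      Visit A.
      At A: no right child.
    Visit Z.
    At Z: go right to N.
      N is a leaf — visit N.
  Visit H.
  At H: go right to W.
    At W: no left child.
    Visit W.
    At W: go right to Q.
      At Q: go left to Y.
        At Y: no left child.
        Visit Y.
        At Y: go right to P.
          P is a leaf — visit P.
      Visit Q.
      At Q: go right to X.
        X is a leaf — visit X.
Full in-order sequence: K, J, R, A, Z, N, H, W, Y, P, Q, X.

8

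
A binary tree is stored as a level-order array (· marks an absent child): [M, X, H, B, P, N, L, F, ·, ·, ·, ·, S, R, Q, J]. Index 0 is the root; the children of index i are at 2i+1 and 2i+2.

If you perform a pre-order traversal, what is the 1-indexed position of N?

Pre-order visits the node, then its left subtree, then its right subtree.
Visit M.
At M: go left to X.
  Visit X.
  At X: go left to B.
    Visit B.
    At B: go left to F.
      Visit F.
      At F: go left to J.
        J is a leaf — visit J.
      At F: no right child.
    At B: no right child.
  At X: go right to P.
    P is a leaf — visit P.
At M: go right to H.
  Visit H.
  At H: go left to N.
    Visit N.
    At N: no left child.
    At N: go right to S.
      S is a leaf — visit S.
  At H: go right to L.
    Visit L.
    At L: go left to R.
      R is a leaf — visit R.
    At L: go right to Q.
      Q is a leaf — visit Q.
Full pre-order sequence: M, X, B, F, J, P, H, N, S, L, R, Q.

8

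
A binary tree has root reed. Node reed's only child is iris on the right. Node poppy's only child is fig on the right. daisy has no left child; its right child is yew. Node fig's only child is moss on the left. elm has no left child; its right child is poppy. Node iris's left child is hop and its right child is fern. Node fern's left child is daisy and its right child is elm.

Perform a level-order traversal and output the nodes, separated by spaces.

Level-order visits nodes level by level from the root, left to right within each level.
Level 0: reed
Level 1: iris
Level 2: hop, fern
Level 3: daisy, elm
Level 4: yew, poppy
Level 5: fig
Level 6: moss

reed iris hop fern daisy elm yew poppy fig moss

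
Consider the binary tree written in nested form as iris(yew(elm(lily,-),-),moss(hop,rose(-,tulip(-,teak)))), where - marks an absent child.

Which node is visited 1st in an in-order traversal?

In-order visits the left subtree, then the node, then the right subtree.
At iris: go left to yew.
  At yew: go left to elm.
    At elm: go left to lily.
      lily is a leaf — visit lily.
    Visit elm.
    At elm: no right child.
  Visit yew.
  At yew: no right child.
Visit iris.
At iris: go right to moss.
  At moss: go left to hop.
    hop is a leaf — visit hop.
  Visit moss.
  At moss: go right to rose.
    At rose: no left child.
    Visit rose.
    At rose: go right to tulip.
      At tulip: no left child.
      Visit tulip.
      At tulip: go right to teak.
        teak is a leaf — visit teak.
Full in-order sequence: lily, elm, yew, iris, hop, moss, rose, tulip, teak.

lily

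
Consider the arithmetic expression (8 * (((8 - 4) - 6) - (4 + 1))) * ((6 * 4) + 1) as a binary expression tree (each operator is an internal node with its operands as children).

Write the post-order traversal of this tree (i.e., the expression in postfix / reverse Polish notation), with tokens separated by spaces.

8 8 4 - 6 - 4 1 + - * 6 4 * 1 + *

Post-order on an expression tree gives postfix notation: for each operator, emit left operand, right operand, then the operator.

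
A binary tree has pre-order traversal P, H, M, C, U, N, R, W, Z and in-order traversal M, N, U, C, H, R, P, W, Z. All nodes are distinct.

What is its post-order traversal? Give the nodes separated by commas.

N, U, C, M, R, H, Z, W, P

The first element of pre-order is the root; it splits in-order into left and right subtrees.
Root P: left subtree has 6 nodes {M, N, U, C, H, R}, right has 2 {W, Z}.
  Root H: left subtree has 4 nodes {M, N, U, C}, right has 1 {R}.
    Root M: left subtree has 0 nodes { }, right has 3 {N, U, C}.
      Root C: left subtree has 2 nodes {N, U}, right has 0 { }.
        Root U: left subtree has 1 node {N}, right has 0 { }.
  Root W: left subtree has 0 nodes { }, right has 1 {Z}.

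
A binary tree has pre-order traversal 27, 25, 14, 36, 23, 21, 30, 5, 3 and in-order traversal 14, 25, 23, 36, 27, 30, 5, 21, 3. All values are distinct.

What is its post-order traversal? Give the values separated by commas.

The first element of pre-order is the root; it splits in-order into left and right subtrees.
Root 27: left subtree has 4 nodes {14, 25, 23, 36}, right has 4 {30, 5, 21, 3}.
  Root 25: left subtree has 1 node {14}, right has 2 {23, 36}.
    Root 36: left subtree has 1 node {23}, right has 0 { }.
  Root 21: left subtree has 2 nodes {30, 5}, right has 1 {3}.
    Root 30: left subtree has 0 nodes { }, right has 1 {5}.

14, 23, 36, 25, 5, 30, 3, 21, 27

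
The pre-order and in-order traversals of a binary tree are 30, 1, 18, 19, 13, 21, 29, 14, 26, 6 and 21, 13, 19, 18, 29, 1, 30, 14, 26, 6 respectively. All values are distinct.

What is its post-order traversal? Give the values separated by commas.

The first element of pre-order is the root; it splits in-order into left and right subtrees.
Root 30: left subtree has 6 nodes {21, 13, 19, 18, 29, 1}, right has 3 {14, 26, 6}.
  Root 1: left subtree has 5 nodes {21, 13, 19, 18, 29}, right has 0 { }.
    Root 18: left subtree has 3 nodes {21, 13, 19}, right has 1 {29}.
      Root 19: left subtree has 2 nodes {21, 13}, right has 0 { }.
        Root 13: left subtree has 1 node {21}, right has 0 { }.
  Root 14: left subtree has 0 nodes { }, right has 2 {26, 6}.
    Root 26: left subtree has 0 nodes { }, right has 1 {6}.

21, 13, 19, 29, 18, 1, 6, 26, 14, 30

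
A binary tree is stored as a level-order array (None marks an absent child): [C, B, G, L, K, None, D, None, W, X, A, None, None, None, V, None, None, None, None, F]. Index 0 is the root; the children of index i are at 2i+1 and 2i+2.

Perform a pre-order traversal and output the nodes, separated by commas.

Pre-order visits the node, then its left subtree, then its right subtree.
Visit C.
At C: go left to B.
  Visit B.
  At B: go left to L.
    Visit L.
    At L: no left child.
    At L: go right to W.
      W is a leaf — visit W.
  At B: go right to K.
    Visit K.
    At K: go left to X.
      Visit X.
      At X: go left to F.
        F is a leaf — visit F.
      At X: no right child.
    At K: go right to A.
      A is a leaf — visit A.
At C: go right to G.
  Visit G.
  At G: no left child.
  At G: go right to D.
    Visit D.
    At D: no left child.
    At D: go right to V.
      V is a leaf — visit V.

C, B, L, W, K, X, F, A, G, D, V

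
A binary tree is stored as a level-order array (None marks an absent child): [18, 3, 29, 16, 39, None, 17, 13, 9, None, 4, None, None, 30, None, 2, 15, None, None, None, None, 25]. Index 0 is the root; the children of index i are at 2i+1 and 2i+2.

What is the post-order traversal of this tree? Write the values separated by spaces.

Post-order visits the left subtree, then the right subtree, then the node.
At 18: go left to 3.
  At 3: go left to 16.
    At 16: go left to 13.
      At 13: go left to 2.
        2 is a leaf — visit 2.
      At 13: go right to 15.
        15 is a leaf — visit 15.
      Visit 13.
    At 16: go right to 9.
      9 is a leaf — visit 9.
    Visit 16.
  At 3: go right to 39.
    At 39: no left child.
    At 39: go right to 4.
      At 4: go left to 25.
        25 is a leaf — visit 25.
      At 4: no right child.
      Visit 4.
    Visit 39.
  Visit 3.
At 18: go right to 29.
  At 29: no left child.
  At 29: go right to 17.
    At 17: go left to 30.
      30 is a leaf — visit 30.
    At 17: no right child.
    Visit 17.
  Visit 29.
Visit 18.

2 15 13 9 16 25 4 39 3 30 17 29 18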